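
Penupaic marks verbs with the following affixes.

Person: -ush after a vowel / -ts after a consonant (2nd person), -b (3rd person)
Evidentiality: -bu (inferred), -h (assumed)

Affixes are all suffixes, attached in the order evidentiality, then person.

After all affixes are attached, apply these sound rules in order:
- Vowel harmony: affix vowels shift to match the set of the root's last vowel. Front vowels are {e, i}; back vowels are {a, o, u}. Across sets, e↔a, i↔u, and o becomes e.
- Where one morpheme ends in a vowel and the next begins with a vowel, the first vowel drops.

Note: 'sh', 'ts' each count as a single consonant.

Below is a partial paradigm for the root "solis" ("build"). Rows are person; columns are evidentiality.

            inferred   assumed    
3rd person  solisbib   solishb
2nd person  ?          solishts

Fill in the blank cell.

solisbish

Attach evidentiality inferred -bu → solisbu.
Attach person 2nd person -ush (after vowel 'u') → solisbuush.
Apply vowel harmony: solisbuush → solisbiish.
Apply vowel deletion: solisbiish → solisbish.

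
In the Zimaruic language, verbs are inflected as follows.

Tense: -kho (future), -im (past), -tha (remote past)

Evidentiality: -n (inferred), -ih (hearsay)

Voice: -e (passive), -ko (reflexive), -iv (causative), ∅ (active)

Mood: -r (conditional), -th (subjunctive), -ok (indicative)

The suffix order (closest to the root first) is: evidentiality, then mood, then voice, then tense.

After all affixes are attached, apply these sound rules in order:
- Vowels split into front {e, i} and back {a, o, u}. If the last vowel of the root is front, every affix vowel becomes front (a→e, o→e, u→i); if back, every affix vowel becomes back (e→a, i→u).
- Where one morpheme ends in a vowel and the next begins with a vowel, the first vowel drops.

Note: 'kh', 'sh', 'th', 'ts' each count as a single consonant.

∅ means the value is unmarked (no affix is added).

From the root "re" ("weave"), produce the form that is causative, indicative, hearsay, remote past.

rihekivthe

Attach evidentiality hearsay -ih → reih.
Attach mood indicative -ok → reihok.
Attach voice causative -iv → reihokiv.
Attach tense remote past -tha → reihokivtha.
Apply vowel harmony: reihokivtha → reihekivthe.
Apply vowel deletion: reihekivthe → rihekivthe.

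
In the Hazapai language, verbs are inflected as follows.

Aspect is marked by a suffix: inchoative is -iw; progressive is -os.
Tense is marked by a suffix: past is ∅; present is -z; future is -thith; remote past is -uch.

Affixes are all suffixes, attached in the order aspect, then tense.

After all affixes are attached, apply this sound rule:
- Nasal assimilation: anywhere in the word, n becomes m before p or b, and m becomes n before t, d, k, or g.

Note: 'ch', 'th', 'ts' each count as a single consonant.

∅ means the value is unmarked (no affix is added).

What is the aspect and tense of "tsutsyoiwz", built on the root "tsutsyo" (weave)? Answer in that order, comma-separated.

Segment: tsutsyo-iw-z.
aspect: -iw → inchoative.
tense: -z → present.

inchoative, present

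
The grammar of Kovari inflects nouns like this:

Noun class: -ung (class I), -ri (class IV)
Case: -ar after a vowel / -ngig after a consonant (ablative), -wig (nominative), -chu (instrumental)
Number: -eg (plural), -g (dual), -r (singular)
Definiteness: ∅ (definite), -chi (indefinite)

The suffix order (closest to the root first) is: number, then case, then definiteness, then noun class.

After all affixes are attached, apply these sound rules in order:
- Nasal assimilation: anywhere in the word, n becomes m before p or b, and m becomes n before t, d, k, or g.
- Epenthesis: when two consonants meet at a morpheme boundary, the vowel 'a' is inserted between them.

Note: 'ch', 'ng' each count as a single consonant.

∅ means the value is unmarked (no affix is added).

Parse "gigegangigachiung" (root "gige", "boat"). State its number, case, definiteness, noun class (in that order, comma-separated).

Segment: gige-g-ngig-chi-ung.
number: -g → dual.
case: -ar/ngig → ablative.
definiteness: -chi → indefinite.
noun class: -ung → class I.

dual, ablative, indefinite, class I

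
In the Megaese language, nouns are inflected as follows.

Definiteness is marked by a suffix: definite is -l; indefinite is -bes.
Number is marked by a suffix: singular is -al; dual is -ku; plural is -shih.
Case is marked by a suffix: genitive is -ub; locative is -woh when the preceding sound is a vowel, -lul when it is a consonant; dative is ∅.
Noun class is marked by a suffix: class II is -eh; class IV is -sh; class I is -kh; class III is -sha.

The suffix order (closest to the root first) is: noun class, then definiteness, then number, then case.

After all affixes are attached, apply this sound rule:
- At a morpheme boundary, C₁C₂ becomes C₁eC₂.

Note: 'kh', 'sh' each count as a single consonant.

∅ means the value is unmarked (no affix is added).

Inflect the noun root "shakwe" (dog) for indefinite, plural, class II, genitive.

shakweehebeseshihub

Attach noun class class II -eh → shakweeh.
Attach definiteness indefinite -bes → shakweehbes.
Attach number plural -shih → shakweehbesshih.
Attach case genitive -ub → shakweehbesshihub.
Apply epenthesis: shakweehbesshihub → shakweehebeseshihub.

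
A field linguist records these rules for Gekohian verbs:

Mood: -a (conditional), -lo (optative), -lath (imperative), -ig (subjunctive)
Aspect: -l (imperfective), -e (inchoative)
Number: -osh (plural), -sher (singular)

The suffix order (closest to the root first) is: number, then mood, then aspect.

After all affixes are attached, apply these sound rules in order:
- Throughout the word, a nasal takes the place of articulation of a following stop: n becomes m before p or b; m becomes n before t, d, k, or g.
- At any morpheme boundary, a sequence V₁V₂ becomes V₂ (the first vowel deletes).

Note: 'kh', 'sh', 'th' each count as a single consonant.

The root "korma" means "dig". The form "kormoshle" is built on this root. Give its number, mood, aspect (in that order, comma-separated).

plural, optative, inchoative

Segment: korma-osh-lo-e.
number: -osh → plural.
mood: -lo → optative.
aspect: -e → inchoative.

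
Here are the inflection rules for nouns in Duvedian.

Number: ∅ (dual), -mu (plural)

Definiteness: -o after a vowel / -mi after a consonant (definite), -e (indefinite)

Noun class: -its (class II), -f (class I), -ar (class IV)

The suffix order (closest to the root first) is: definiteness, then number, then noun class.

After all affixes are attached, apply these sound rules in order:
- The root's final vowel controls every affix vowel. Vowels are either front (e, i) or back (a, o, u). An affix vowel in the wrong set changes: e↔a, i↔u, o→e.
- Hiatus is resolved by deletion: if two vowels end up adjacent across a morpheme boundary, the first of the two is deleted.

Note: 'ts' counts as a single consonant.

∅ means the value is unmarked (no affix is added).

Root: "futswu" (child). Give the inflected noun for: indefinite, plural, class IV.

Attach definiteness indefinite -e → futswue.
Attach number plural -mu → futswuemu.
Attach noun class class IV -ar → futswuemuar.
Apply vowel harmony: futswuemuar → futswuamuar.
Apply vowel deletion: futswuamuar → futswamar.

futswamar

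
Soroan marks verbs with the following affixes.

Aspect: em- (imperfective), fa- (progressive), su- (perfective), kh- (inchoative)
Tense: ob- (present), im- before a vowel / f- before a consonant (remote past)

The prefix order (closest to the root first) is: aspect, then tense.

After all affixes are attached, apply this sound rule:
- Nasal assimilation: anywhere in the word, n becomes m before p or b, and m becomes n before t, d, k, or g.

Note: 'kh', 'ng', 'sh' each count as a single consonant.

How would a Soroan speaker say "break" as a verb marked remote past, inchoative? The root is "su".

Attach aspect inchoative kh- → khsu.
Attach tense remote past f- (before consonant 'kh') → fkhsu.
Nasal assimilation: no change.

fkhsu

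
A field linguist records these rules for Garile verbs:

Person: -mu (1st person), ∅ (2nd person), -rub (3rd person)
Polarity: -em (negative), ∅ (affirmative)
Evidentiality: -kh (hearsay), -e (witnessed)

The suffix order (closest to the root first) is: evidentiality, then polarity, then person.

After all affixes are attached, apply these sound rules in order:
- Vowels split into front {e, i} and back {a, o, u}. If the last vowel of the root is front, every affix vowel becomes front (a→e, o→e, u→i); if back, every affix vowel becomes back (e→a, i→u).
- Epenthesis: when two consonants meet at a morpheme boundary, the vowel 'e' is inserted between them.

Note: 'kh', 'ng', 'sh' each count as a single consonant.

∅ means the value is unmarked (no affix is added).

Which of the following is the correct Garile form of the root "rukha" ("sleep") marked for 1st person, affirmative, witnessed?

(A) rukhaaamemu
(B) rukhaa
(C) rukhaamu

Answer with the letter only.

Attach evidentiality witnessed -e → rukhae.
polarity = affirmative: zero marking, form stays rukhae.
Attach person 1st person -mu → rukhaemu.
Apply vowel harmony: rukhaemu → rukhaamu.
Epenthesis: no change.
So the correct form is rukhaamu, option (C).
(A) rukhaaamemu is wrong: it uses negative instead of affirmative for polarity.
(B) rukhaa is wrong: it uses 2nd person instead of 1st person for person.

C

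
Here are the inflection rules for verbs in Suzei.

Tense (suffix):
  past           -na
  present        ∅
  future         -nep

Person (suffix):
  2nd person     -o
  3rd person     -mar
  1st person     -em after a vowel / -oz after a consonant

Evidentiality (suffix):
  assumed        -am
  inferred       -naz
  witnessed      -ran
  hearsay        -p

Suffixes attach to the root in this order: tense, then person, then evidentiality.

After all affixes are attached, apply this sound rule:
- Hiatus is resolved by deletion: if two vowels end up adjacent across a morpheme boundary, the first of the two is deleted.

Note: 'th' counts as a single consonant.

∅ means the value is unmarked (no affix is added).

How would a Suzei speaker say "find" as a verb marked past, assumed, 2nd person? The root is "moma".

momanam

Attach tense past -na → momana.
Attach person 2nd person -o → momanao.
Attach evidentiality assumed -am → momanaoam.
Apply vowel deletion: momanaoam → momanam.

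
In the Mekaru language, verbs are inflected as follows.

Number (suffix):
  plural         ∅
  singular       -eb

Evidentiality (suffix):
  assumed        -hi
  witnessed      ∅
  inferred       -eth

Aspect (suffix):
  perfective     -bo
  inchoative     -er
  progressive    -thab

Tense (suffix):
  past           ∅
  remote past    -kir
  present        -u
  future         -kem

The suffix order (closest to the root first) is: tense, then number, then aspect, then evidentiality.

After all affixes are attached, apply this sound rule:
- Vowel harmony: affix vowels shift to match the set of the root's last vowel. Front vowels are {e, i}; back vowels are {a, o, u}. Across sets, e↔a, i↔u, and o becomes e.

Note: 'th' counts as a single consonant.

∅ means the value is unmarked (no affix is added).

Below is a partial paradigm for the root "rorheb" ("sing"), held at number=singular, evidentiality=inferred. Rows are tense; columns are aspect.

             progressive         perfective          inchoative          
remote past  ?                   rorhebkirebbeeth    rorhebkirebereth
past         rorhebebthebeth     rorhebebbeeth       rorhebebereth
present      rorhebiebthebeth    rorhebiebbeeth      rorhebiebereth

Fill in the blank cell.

rorhebkirebthebeth

Attach tense remote past -kir → rorhebkir.
Attach number singular -eb → rorhebkireb.
Attach aspect progressive -thab → rorhebkirebthab.
Attach evidentiality inferred -eth → rorhebkirebthabeth.
Apply vowel harmony: rorhebkirebthabeth → rorhebkirebthebeth.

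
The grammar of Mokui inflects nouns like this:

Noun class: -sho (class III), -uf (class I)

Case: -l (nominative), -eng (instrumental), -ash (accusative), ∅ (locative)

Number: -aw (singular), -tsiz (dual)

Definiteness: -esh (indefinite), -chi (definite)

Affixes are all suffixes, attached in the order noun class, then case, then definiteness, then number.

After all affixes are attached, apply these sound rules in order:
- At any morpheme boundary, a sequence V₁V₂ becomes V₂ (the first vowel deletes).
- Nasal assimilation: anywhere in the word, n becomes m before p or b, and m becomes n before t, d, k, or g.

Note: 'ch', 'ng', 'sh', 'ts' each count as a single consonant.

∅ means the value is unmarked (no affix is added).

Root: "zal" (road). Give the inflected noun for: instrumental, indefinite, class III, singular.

zalshengeshaw

Attach noun class class III -sho → zalsho.
Attach case instrumental -eng → zalshoeng.
Attach definiteness indefinite -esh → zalshoengesh.
Attach number singular -aw → zalshoengeshaw.
Apply vowel deletion: zalshoengeshaw → zalshengeshaw.
Nasal assimilation: no change.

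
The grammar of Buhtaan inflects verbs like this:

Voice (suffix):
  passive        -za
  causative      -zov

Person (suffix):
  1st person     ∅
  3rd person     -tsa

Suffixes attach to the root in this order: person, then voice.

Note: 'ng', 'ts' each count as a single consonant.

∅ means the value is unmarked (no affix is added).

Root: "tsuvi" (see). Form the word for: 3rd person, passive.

tsuvitsaza

Attach person 3rd person -tsa → tsuvitsa.
Attach voice passive -za → tsuvitsaza.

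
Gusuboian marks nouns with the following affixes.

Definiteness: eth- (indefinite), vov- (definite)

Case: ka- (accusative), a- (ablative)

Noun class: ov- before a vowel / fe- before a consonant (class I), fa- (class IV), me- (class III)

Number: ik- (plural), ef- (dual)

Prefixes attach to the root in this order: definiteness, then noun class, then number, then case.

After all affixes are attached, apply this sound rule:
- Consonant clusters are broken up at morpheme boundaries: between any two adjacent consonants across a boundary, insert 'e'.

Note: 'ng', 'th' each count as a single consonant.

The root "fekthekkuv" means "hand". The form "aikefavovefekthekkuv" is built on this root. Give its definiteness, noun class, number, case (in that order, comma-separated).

definite, class IV, plural, ablative

Segment: a-ik-fa-vov-fekthekkuv.
definiteness: vov- → definite.
noun class: fa- → class IV.
number: ik- → plural.
case: a- → ablative.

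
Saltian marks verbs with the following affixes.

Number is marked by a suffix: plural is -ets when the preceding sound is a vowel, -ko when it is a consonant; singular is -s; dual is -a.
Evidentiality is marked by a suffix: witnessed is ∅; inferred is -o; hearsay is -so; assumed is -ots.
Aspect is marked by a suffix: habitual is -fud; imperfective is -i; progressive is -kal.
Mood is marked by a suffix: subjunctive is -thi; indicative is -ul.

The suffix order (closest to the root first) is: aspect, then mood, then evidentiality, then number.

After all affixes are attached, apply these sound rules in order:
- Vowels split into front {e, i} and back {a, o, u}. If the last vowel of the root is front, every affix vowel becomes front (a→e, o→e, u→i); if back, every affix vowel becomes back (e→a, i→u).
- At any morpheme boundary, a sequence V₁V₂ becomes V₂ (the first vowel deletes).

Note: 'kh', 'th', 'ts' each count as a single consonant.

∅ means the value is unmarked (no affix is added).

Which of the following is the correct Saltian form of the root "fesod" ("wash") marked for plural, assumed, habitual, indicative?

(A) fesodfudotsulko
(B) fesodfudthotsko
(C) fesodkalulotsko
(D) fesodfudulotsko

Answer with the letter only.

Attach aspect habitual -fud → fesodfud.
Attach mood indicative -ul → fesodfudul.
Attach evidentiality assumed -ots → fesodfudulots.
Attach number plural -ko (after consonant 'ts') → fesodfudulotsko.
Vowel harmony: no change.
Vowel deletion: no change.
So the correct form is fesodfudulotsko, option (D).
(C) fesodkalulotsko is wrong: it uses progressive instead of habitual for aspect.
(A) fesodfudotsulko is wrong: it has the affixes in the wrong order.
(B) fesodfudthotsko is wrong: it uses subjunctive instead of indicative for mood.

D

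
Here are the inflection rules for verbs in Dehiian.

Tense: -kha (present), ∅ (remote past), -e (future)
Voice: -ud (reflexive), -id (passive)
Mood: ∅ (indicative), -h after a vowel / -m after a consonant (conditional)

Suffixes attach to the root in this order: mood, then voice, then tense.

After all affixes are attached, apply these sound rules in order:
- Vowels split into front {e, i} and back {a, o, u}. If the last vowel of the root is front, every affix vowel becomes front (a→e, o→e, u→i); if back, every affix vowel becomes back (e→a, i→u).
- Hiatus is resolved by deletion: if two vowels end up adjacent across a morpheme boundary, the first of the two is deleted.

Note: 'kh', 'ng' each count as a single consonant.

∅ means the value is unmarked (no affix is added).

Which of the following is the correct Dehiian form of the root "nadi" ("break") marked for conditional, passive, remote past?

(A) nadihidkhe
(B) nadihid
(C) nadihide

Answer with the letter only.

Attach mood conditional -h (after vowel 'i') → nadih.
Attach voice passive -id → nadihid.
tense = remote past: zero marking, form stays nadihid.
Vowel harmony: no change.
Vowel deletion: no change.
So the correct form is nadihid, option (B).
(A) nadihidkhe is wrong: it uses present instead of remote past for tense.
(C) nadihide is wrong: it uses future instead of remote past for tense.

B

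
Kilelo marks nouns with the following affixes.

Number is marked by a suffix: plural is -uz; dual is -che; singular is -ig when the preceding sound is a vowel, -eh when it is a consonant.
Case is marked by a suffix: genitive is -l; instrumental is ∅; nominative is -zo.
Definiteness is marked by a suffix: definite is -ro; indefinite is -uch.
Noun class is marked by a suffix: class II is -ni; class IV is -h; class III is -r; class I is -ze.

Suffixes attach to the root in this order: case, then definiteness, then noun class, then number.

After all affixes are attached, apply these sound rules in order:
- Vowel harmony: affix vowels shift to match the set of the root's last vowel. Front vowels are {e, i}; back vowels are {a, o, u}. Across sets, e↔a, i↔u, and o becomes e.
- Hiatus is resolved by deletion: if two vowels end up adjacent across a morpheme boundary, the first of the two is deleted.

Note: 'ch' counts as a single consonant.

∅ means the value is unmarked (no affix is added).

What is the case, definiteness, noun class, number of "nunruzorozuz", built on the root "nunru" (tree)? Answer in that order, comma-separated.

Segment: nunru-zo-ro-ze-uz.
case: -zo → nominative.
definiteness: -ro → definite.
noun class: -ze → class I.
number: -uz → plural.

nominative, definite, class I, plural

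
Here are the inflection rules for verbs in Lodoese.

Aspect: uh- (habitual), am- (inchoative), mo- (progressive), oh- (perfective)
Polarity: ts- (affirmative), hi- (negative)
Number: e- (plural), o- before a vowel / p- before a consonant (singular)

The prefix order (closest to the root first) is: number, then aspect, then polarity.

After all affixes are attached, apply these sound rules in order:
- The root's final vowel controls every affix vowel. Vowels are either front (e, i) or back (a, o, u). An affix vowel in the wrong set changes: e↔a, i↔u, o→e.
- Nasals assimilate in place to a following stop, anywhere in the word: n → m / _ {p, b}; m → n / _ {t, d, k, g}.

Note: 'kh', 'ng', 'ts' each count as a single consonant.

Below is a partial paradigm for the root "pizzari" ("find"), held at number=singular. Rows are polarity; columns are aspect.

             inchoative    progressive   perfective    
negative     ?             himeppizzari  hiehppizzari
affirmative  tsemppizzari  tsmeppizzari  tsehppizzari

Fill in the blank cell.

Attach number singular p- (before consonant 'p') → ppizzari.
Attach aspect inchoative am- → amppizzari.
Attach polarity negative hi- → hiamppizzari.
Apply vowel harmony: hiamppizzari → hiemppizzari.
Nasal assimilation: no change.

hiemppizzari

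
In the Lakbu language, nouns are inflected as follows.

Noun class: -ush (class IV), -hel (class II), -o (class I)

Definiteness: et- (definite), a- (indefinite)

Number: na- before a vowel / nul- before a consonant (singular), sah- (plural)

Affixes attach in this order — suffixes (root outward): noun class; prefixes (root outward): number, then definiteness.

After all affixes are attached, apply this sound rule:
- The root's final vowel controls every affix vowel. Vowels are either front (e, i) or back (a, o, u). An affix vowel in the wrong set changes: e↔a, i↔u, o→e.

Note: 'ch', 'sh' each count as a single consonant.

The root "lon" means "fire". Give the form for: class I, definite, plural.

atsahlono

Attach number plural sah- → sahlon.
Attach definiteness definite et- → etsahlon.
Attach noun class class I -o → etsahlono.
Apply vowel harmony: etsahlono → atsahlono.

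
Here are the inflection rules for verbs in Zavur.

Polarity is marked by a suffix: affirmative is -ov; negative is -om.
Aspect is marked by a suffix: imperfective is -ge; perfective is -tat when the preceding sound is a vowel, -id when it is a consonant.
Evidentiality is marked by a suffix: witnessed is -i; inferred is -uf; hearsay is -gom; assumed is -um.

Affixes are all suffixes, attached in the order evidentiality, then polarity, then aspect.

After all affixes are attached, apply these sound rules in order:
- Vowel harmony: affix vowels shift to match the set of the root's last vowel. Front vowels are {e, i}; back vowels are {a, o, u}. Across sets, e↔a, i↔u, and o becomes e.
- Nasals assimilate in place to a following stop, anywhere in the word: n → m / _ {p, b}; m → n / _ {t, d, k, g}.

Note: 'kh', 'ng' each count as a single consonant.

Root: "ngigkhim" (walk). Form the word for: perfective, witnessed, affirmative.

Attach evidentiality witnessed -i → ngigkhimi.
Attach polarity affirmative -ov → ngigkhimiov.
Attach aspect perfective -id (after consonant 'v') → ngigkhimiovid.
Apply vowel harmony: ngigkhimiovid → ngigkhimievid.
Nasal assimilation: no change.

ngigkhimievid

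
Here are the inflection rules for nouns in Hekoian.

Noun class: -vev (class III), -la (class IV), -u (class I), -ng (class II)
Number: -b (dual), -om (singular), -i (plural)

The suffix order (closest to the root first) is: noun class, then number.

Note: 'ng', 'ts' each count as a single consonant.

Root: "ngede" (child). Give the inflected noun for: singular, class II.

ngedengom

Attach noun class class II -ng → ngedeng.
Attach number singular -om → ngedengom.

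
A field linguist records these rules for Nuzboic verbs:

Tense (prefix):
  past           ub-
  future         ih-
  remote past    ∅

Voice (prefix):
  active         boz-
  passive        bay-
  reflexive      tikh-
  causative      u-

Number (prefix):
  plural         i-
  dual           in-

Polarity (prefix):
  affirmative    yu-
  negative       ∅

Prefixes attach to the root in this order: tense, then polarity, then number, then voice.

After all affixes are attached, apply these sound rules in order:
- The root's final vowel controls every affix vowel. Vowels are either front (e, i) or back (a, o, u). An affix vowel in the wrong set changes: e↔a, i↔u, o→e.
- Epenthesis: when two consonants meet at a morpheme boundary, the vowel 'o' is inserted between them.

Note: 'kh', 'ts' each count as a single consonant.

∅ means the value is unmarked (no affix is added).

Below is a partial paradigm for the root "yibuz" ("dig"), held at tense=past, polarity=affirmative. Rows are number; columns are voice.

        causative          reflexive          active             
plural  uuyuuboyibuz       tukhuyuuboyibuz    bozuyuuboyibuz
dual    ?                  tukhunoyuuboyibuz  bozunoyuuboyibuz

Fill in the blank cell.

Attach tense past ub- → ubyibuz.
Attach polarity affirmative yu- → yuubyibuz.
Attach number dual in- → inyuubyibuz.
Attach voice causative u- → uinyuubyibuz.
Apply vowel harmony: uinyuubyibuz → uunyuubyibuz.
Apply epenthesis: uunyuubyibuz → uunoyuuboyibuz.

uunoyuuboyibuz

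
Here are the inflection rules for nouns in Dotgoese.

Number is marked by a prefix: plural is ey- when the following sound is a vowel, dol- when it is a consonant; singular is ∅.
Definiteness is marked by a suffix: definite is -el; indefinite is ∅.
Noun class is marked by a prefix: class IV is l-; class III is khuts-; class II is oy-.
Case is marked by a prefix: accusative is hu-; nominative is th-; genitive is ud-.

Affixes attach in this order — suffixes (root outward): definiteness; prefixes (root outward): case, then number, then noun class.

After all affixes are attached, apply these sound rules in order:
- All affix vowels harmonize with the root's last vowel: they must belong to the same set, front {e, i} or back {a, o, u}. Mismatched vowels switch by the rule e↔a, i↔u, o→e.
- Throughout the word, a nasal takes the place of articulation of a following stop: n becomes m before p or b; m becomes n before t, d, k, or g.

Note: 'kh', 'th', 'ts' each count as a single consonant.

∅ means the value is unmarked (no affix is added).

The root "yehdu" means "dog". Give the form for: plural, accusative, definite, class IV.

Attach definiteness definite -el → yehduel.
Attach case accusative hu- → huyehduel.
Attach number plural dol- (before consonant 'h') → dolhuyehduel.
Attach noun class class IV l- → ldolhuyehduel.
Apply vowel harmony: ldolhuyehduel → ldolhuyehdual.
Nasal assimilation: no change.

ldolhuyehdual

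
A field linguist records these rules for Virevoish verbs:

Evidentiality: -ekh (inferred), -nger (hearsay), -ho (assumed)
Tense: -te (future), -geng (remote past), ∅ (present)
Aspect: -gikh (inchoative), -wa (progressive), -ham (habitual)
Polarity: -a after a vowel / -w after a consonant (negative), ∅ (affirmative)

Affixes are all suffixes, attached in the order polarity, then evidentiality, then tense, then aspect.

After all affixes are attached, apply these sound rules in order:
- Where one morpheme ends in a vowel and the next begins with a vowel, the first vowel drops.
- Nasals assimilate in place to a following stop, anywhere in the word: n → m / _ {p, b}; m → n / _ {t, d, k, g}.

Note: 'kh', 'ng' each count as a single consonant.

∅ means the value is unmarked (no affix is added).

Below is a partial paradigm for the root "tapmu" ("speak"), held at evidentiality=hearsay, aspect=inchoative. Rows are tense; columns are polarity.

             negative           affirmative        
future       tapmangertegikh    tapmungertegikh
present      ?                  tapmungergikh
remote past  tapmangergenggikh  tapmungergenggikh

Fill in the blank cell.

Attach polarity negative -a (after vowel 'u') → tapmua.
Attach evidentiality hearsay -nger → tapmuanger.
tense = present: zero marking, form stays tapmuanger.
Attach aspect inchoative -gikh → tapmuangergikh.
Apply vowel deletion: tapmuangergikh → tapmangergikh.
Nasal assimilation: no change.

tapmangergikh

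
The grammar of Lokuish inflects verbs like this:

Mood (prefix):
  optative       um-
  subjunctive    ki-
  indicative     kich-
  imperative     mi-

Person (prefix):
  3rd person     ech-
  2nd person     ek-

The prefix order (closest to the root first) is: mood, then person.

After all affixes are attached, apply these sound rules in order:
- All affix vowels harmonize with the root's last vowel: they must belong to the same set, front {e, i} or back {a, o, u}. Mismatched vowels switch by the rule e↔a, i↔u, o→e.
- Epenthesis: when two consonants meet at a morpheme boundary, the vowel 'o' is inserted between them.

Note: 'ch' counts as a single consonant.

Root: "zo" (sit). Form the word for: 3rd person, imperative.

achomuzo

Attach mood imperative mi- → mizo.
Attach person 3rd person ech- → echmizo.
Apply vowel harmony: echmizo → achmuzo.
Apply epenthesis: achmuzo → achomuzo.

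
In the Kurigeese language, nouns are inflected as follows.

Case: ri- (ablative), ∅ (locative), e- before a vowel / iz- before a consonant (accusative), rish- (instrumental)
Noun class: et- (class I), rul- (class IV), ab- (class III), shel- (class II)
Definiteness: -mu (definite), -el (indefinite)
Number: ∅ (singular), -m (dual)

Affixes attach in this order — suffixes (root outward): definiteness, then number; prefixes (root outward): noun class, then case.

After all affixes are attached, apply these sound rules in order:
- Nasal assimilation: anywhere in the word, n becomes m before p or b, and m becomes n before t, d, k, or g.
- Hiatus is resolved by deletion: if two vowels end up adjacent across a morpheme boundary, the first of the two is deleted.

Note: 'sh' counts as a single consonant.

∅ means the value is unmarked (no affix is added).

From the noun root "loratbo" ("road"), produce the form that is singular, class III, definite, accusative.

Attach definiteness definite -mu → loratbomu.
Attach noun class class III ab- → abloratbomu.
Attach case accusative e- (before vowel 'a') → eabloratbomu.
number = singular: zero marking, form stays eabloratbomu.
Nasal assimilation: no change.
Apply vowel deletion: eabloratbomu → abloratbomu.

abloratbomu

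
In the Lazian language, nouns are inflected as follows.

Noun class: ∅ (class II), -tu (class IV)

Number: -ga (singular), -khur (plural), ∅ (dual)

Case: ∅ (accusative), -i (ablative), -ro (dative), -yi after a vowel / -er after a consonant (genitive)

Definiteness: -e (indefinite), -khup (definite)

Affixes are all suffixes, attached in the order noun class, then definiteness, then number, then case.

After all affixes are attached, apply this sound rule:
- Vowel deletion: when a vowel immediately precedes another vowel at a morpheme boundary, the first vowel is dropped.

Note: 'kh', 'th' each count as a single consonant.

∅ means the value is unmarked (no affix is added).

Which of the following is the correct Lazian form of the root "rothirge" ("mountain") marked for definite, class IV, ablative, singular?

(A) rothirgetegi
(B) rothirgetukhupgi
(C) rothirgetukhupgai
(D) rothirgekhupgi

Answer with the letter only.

B

Attach noun class class IV -tu → rothirgetu.
Attach definiteness definite -khup → rothirgetukhup.
Attach number singular -ga → rothirgetukhupga.
Attach case ablative -i → rothirgetukhupgai.
Apply vowel deletion: rothirgetukhupgai → rothirgetukhupgi.
So the correct form is rothirgetukhupgi, option (B).
(A) rothirgetegi is wrong: it uses indefinite instead of definite for definiteness.
(D) rothirgekhupgi is wrong: it uses class II instead of class IV for noun class.
(C) rothirgetukhupgai is wrong: it fails to apply the sound rule(s).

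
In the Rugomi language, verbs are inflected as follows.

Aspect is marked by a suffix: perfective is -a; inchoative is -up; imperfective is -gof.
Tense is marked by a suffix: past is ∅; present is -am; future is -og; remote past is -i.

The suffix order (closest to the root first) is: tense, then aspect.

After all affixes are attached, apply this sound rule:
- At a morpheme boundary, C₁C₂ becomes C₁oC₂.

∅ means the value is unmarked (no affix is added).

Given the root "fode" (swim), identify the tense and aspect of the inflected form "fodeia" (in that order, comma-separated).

Segment: fode-i-a.
tense: -i → remote past.
aspect: -a → perfective.

remote past, perfective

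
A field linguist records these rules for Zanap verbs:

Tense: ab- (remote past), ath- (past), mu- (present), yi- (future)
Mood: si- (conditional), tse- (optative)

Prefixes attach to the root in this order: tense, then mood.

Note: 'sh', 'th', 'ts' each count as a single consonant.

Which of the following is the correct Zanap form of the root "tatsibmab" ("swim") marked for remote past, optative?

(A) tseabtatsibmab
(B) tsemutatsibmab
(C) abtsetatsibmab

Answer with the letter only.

A

Attach tense remote past ab- → abtatsibmab.
Attach mood optative tse- → tseabtatsibmab.
So the correct form is tseabtatsibmab, option (A).
(C) abtsetatsibmab is wrong: it has the affixes in the wrong order.
(B) tsemutatsibmab is wrong: it uses present instead of remote past for tense.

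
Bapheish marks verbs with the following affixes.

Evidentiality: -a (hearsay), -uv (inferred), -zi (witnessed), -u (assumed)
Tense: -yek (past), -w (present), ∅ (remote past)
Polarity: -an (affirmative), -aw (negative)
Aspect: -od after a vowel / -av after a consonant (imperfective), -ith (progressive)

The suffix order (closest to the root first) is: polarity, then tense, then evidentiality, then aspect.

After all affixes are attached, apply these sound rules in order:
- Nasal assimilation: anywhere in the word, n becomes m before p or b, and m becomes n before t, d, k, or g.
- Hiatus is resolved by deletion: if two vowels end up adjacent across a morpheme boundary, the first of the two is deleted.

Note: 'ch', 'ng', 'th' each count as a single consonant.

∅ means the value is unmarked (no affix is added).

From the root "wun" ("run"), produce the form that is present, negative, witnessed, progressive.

wunawwzith

Attach polarity negative -aw → wunaw.
Attach tense present -w → wunaww.
Attach evidentiality witnessed -zi → wunawwzi.
Attach aspect progressive -ith → wunawwziith.
Nasal assimilation: no change.
Apply vowel deletion: wunawwziith → wunawwzith.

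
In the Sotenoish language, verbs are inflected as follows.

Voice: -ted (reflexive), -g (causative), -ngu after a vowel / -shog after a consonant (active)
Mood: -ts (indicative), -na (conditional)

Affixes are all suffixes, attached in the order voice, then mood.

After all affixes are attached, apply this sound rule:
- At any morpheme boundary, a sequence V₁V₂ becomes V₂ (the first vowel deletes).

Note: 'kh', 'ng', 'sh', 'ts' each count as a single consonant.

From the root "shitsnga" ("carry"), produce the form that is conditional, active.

shitsnganguna

Attach voice active -ngu (after vowel 'a') → shitsngangu.
Attach mood conditional -na → shitsnganguna.
Vowel deletion: no change.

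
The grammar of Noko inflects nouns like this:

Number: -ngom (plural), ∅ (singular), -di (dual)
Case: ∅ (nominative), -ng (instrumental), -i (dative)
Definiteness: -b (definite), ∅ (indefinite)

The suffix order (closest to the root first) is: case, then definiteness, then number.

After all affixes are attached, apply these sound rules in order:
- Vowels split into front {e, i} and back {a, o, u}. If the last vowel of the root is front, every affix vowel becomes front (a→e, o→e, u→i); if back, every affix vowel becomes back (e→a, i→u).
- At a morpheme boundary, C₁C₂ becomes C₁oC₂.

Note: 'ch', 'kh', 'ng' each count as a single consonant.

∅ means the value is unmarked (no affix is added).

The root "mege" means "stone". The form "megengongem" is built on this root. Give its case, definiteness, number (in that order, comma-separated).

Segment: mege-ng-ngom.
case: -ng → instrumental.
definiteness: ∅ → indefinite.
number: -ngom → plural.

instrumental, indefinite, plural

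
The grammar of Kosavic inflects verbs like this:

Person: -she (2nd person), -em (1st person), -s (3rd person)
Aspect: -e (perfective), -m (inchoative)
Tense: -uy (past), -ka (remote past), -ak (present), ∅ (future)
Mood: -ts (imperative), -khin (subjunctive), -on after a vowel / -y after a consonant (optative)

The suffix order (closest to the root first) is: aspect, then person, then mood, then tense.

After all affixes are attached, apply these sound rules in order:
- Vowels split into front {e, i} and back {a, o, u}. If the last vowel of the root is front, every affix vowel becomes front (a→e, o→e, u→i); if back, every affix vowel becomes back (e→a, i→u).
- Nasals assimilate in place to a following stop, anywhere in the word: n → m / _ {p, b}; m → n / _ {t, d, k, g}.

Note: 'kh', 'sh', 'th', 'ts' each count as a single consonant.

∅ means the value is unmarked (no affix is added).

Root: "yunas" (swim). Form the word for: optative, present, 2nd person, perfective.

yunasashaonak

Attach aspect perfective -e → yunase.
Attach person 2nd person -she → yunaseshe.
Attach mood optative -on (after vowel 'e') → yunasesheon.
Attach tense present -ak → yunasesheonak.
Apply vowel harmony: yunasesheonak → yunasashaonak.
Nasal assimilation: no change.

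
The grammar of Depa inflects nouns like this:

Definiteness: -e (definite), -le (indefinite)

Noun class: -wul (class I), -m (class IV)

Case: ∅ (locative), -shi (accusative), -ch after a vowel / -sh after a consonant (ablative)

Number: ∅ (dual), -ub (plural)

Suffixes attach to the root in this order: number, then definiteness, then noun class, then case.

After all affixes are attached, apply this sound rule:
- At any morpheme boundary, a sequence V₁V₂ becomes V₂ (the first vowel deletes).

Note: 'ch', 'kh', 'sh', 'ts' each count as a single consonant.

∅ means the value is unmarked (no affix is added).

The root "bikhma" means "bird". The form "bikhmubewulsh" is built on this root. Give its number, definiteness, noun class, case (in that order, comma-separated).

Segment: bikhma-ub-e-wul-sh.
number: -ub → plural.
definiteness: -e → definite.
noun class: -wul → class I.
case: -ch/sh → ablative.

plural, definite, class I, ablative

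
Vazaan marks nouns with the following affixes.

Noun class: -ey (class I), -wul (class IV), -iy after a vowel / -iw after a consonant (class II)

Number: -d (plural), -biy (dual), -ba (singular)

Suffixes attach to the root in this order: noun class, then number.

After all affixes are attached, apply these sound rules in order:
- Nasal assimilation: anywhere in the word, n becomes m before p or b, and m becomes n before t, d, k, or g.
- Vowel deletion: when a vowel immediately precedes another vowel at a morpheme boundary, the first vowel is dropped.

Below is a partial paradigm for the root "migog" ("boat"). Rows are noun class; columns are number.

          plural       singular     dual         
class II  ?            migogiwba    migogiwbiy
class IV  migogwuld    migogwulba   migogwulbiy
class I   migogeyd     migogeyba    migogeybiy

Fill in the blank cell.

migogiwd

Attach noun class class II -iw (after consonant 'g') → migogiw.
Attach number plural -d → migogiwd.
Nasal assimilation: no change.
Vowel deletion: no change.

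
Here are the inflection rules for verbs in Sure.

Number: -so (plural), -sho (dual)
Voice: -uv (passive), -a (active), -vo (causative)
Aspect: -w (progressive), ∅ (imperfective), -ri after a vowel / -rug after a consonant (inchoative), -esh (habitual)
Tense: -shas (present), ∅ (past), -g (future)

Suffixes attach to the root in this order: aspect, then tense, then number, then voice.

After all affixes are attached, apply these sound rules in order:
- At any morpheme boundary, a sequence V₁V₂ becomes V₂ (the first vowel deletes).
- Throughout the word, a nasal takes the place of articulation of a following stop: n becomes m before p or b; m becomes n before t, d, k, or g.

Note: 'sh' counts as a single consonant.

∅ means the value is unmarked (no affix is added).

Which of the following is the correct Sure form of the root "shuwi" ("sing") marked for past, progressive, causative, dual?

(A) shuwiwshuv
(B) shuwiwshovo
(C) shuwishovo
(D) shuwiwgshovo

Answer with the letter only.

B

Attach aspect progressive -w → shuwiw.
tense = past: zero marking, form stays shuwiw.
Attach number dual -sho → shuwiwsho.
Attach voice causative -vo → shuwiwshovo.
Vowel deletion: no change.
Nasal assimilation: no change.
So the correct form is shuwiwshovo, option (B).
(D) shuwiwgshovo is wrong: it uses future instead of past for tense.
(A) shuwiwshuv is wrong: it uses passive instead of causative for voice.
(C) shuwishovo is wrong: it uses imperfective instead of progressive for aspect.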